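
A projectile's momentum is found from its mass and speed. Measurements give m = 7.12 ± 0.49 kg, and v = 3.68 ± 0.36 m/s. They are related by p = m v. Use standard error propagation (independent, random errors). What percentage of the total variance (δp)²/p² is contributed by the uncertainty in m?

(δp/p)² = (1·δm/m)² + (1·δv/v)²
  m term: (1×0.0688)² = 0.00474
  v term: (1×0.0978)² = 0.00957
Total = 0.0143. Share from m = 0.00474/0.0143 = 0.331.

33.1%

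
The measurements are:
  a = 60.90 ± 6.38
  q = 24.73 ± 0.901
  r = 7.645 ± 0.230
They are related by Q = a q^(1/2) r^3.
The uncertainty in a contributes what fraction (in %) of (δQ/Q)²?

(δQ/Q)² = (1·δa/a)² + (½·δq/q)² + (3·δr/r)²
  a term: (1×0.105)² = 0.0110
  q term: (0.5×0.0364)² = 0.000332
  r term: (3×0.0301)² = 0.00815
Total = 0.0195. Share from a = 0.0110/0.0195 = 0.564.

56.4%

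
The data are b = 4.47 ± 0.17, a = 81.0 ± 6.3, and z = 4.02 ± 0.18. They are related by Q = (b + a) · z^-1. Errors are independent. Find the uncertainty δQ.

Let u = b + a = 85.5. δu = √(δb² + δa²) = √(0.0289 + 39.7) = 6.30, so δu/u = 0.0737.
Q is then a monomial in u, z:
δQ/Q = √((δu/u)² + (-1·δz/z)²) = √(0.00544 + 0.00200) = 0.0863
Q = 21.3, so δQ = 0.0863 × 21.3 = 1.83.

1.83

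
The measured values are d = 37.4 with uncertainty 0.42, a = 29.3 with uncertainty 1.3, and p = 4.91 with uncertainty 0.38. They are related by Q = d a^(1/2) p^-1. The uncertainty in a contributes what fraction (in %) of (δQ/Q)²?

7.45%

(δQ/Q)² = (1·δd/d)² + (½·δa/a)² + (-1·δp/p)²
  d term: (1×0.0112)² = 0.000126
  a term: (0.5×0.0444)² = 0.000492
  p term: (-1×0.0774)² = 0.00599
Total = 0.00661. Share from a = 0.000492/0.00661 = 0.0745.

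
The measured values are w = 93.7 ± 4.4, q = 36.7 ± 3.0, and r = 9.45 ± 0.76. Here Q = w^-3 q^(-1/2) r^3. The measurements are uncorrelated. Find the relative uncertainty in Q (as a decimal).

0.282

Relative error in a monomial: (δQ/Q)² = Σ (nᵢ · δxᵢ/xᵢ)².
  (-3·δw/w)² = (-3×0.0470)² = 0.0198;  (−½·δq/q)² = (-0.5×0.0817)² = 0.00167;  (3·δr/r)² = (3×0.0804)² = 0.0582
δQ/Q = √(0.0797) = 0.282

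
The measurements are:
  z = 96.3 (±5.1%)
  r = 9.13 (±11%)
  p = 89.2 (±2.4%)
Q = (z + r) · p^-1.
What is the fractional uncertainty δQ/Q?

0.0533

Let u = z + r = 105. δu = √(δz² + δr²) = √(24.1 + 1.01) = 5.01, so δu/u = 0.0475.
Q is then a monomial in u, p:
δQ/Q = √((δu/u)² + (-1·δp/p)²) = √(0.00226 + 0.000576) = 0.0533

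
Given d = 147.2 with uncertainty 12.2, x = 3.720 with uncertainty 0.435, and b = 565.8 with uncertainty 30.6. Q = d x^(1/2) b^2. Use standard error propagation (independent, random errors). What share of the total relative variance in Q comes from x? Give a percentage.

(δQ/Q)² = (1·δd/d)² + (½·δx/x)² + (2·δb/b)²
  d term: (1×0.0829)² = 0.00687
  x term: (0.5×0.117)² = 0.00342
  b term: (2×0.0541)² = 0.0117
Total = 0.0220. Share from x = 0.00342/0.0220 = 0.155.

15.5%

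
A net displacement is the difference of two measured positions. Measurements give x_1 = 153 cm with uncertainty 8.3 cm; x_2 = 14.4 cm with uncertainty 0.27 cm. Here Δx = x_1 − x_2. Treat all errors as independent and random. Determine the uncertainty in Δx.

Absolute uncertainties add in quadrature for a linear combination:
  (δx_1)² = 68.9;  (δx_2)² = 0.0729
δΔx = √(69.0) = 8.30 cm

8.30 cm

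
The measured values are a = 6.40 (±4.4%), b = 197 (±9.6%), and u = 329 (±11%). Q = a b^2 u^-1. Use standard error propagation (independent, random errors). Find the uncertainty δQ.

For a monomial Q ∝ a, b^2, u^-1, fractional errors add in quadrature:
  (1·δa/a)² = (1×0.0440)² = 0.00194;  (2·δb/b)² = (2×0.0960)² = 0.0369;  (-1·δu/u)² = (-1×0.110)² = 0.0121
δQ/Q = √(0.0509) = 0.226
Q = 755, so δQ = 0.226 × 755 = 170.

170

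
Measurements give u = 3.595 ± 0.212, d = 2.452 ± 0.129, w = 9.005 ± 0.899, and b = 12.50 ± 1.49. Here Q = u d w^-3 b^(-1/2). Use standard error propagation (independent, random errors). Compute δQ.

0.00108

Since Q is a product/quotient, work with relative uncertainties:
  (1·δu/u)² = (1×0.0590)² = 0.00348;  (1·δd/d)² = (1×0.0526)² = 0.00277;  (-3·δw/w)² = (-3×0.0998)² = 0.0897;  (−½·δb/b)² = (-0.5×0.119)² = 0.00355
δQ/Q = √(0.0995) = 0.315
Q = 0.003414, so δQ = 0.315 × 0.003414 = 0.00108.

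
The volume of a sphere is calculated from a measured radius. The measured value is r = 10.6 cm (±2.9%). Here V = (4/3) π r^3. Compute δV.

434 cm^3

For a monomial V ∝ r^3, fractional errors add in quadrature:
  (3·δr/r)² = (3×0.0290)² = 0.00757
δV/V = √(0.00757) = 0.0870
V = 4990 cm^3, so δV = 0.0870 × 4990 = 434 cm^3.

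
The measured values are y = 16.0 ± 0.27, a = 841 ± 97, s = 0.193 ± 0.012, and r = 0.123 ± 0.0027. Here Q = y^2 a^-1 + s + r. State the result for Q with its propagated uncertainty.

Let p = y^2·a^-1 = 0.304. δp/p = √((2·δy/y)² + (-1·δa/a)²) = √(0.00114 + 0.0133) = 0.120, so δp = 0.0366.
Q = p + s + r: δQ = √(δp² + δs² + δr²) = √(0.00134 + 0.000144 + 7.29e-06) = 0.0386
Q = 0.620.

0.620 ± 0.0386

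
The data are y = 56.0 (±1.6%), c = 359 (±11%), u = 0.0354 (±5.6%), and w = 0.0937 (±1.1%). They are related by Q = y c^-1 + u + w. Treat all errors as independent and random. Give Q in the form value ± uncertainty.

0.285 ± 0.0175

Let p = y·c^-1 = 0.156. δp/p = √((1·δy/y)² + (-1·δc/c)²) = √(0.000256 + 0.0121) = 0.111, so δp = 0.0173.
Q = p + u + w: δQ = √(δp² + δu² + δw²) = √(0.000301 + 3.93e-06 + 1.06e-06) = 0.0175
Q = 0.285.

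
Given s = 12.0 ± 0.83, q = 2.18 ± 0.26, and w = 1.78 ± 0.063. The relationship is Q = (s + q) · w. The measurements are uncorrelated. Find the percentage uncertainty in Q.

Let u = s + q = 14.2. δu = √(δs² + δq²) = √(0.689 + 0.0676) = 0.870, so δu/u = 0.0613.
Q is then a monomial in u, w:
δQ/Q = √((δu/u)² + (1·δw/w)²) = √(0.00376 + 0.00125) = 0.0708

7.08%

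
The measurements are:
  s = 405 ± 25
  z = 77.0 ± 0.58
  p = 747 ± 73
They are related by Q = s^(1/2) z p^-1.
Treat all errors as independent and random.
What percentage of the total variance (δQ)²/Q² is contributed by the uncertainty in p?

(δQ/Q)² = (½·δs/s)² + (1·δz/z)² + (-1·δp/p)²
  s term: (0.5×0.0617)² = 0.000953
  z term: (1×0.00753)² = 5.67e-05
  p term: (-1×0.0977)² = 0.00955
Total = 0.0106. Share from p = 0.00955/0.0106 = 0.904.

90.4%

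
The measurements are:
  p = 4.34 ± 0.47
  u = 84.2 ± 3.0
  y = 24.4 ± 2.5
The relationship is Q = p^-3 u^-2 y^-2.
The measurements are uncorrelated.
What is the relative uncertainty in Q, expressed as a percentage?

39.1%

Since Q is a product/quotient, work with relative uncertainties:
  (-3·δp/p)² = (-3×0.108)² = 0.106;  (-2·δu/u)² = (-2×0.0356)² = 0.00508;  (-2·δy/y)² = (-2×0.102)² = 0.0420
δQ/Q = √(0.153) = 0.391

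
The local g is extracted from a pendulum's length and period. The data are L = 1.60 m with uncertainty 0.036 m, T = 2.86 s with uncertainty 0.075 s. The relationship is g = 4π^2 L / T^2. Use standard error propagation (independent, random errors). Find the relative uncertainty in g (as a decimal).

Since g is a product/quotient, work with relative uncertainties:
  (1·δL/L)² = (1×0.0225)² = 0.000506;  (-2·δT/T)² = (-2×0.0262)² = 0.00275
δg/g = √(0.00326) = 0.0571

0.0571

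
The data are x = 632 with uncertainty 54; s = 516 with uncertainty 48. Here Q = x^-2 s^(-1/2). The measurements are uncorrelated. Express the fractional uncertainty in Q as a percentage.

17.7%

For a monomial Q ∝ x^-2, s^(-1/2), fractional errors add in quadrature:
  (-2·δx/x)² = (-2×0.0854)² = 0.0292;  (−½·δs/s)² = (-0.5×0.0930)² = 0.00216
δQ/Q = √(0.0314) = 0.177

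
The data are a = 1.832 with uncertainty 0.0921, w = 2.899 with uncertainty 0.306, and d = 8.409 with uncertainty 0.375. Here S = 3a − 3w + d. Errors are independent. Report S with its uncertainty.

Sums and differences: (δS)² = Σ (cᵢ δxᵢ)².
  (3·δa)² = 0.0763;  (3·δw)² = 0.843;  (δd)² = 0.141
δS = √(1.06) = 1.03
S = 5.208.

5.208 ± 1.03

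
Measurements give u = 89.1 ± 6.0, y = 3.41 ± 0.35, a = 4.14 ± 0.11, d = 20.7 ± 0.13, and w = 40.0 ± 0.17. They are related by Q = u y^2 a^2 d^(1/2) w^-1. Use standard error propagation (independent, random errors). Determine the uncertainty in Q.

449

Products/powers → add relative errors in quadrature, weighted by exponent:
  (1·δu/u)² = (1×0.0673)² = 0.00453;  (2·δy/y)² = (2×0.103)² = 0.0421;  (2·δa/a)² = (2×0.0266)² = 0.00282;  (½·δd/d)² = (0.5×0.00628)² = 9.86e-06;  (-1·δw/w)² = (-1×0.00425)² = 1.81e-05
δQ/Q = √(0.0495) = 0.223
Q = 2020, so δQ = 0.223 × 2020 = 449.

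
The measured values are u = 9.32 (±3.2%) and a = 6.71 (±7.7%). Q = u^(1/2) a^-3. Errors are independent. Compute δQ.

0.00234

For a monomial Q ∝ u^(1/2), a^-3, fractional errors add in quadrature:
  (½·δu/u)² = (0.5×0.0320)² = 0.000256;  (-3·δa/a)² = (-3×0.0770)² = 0.0534
δQ/Q = √(0.0536) = 0.232
Q = 0.0101, so δQ = 0.232 × 0.0101 = 0.00234.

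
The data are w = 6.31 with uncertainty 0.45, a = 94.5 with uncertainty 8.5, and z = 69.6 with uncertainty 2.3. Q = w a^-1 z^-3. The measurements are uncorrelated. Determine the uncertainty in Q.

3e-08

For a monomial Q ∝ w, a^-1, z^-3, fractional errors add in quadrature:
  (1·δw/w)² = (1×0.0713)² = 0.00509;  (-1·δa/a)² = (-1×0.0899)² = 0.00809;  (-3·δz/z)² = (-3×0.0330)² = 0.00983
δQ/Q = √(0.0230) = 0.152
Q = 1.98e-07, so δQ = 0.152 × 1.98e-07 = 3e-08.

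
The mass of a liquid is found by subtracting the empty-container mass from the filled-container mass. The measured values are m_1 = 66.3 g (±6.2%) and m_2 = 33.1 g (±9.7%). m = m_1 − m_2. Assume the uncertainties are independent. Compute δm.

For a sum/difference, combine absolute errors in quadrature:
  (δm_1)² = 16.9;  (δm_2)² = 10.3
δm = √(27.2) = 5.22 g

5.22 g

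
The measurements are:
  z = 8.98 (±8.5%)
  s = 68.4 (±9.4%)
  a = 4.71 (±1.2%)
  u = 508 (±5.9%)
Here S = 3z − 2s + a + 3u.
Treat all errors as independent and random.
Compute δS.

90.9

S is a linear combination, so absolute uncertainties add in quadrature:
  (3·δz)² = 5.24;  (2·δs)² = 165;  (δa)² = 0.00319;  (3·δu)² = 8080
δS = √(8260) = 90.9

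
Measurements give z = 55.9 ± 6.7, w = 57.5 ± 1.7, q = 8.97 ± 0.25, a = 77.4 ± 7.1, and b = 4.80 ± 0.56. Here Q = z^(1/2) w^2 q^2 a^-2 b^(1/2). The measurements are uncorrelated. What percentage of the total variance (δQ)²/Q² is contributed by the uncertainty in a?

71.2%

(δQ/Q)² = (½·δz/z)² + (2·δw/w)² + (2·δq/q)² + (-2·δa/a)² + (½·δb/b)²
  z term: (0.5×0.120)² = 0.00359
  w term: (2×0.0296)² = 0.00350
  q term: (2×0.0279)² = 0.00311
  a term: (-2×0.0917)² = 0.0337
  b term: (0.5×0.117)² = 0.00340
Total = 0.0473. Share from a = 0.0337/0.0473 = 0.712.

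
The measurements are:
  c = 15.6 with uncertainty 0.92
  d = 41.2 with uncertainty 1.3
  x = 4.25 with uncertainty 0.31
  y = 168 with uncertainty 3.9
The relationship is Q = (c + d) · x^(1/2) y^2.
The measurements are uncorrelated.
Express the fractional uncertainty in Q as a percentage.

6.54%

Let u = c + d = 56.8. δu = √(δc² + δd²) = √(0.846 + 1.69) = 1.59, so δu/u = 0.0280.
Q is then a monomial in u, x, y:
δQ/Q = √((δu/u)² + (½·δx/x)² + (2·δy/y)²) = √(0.000786 + 0.00133 + 0.00216) = 0.0654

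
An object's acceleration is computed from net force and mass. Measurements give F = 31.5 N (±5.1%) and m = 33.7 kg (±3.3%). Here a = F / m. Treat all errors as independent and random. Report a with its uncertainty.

0.935 ± 0.0568 m/s^2

a is a product of powers, so relative uncertainties combine in quadrature:
  (1·δF/F)² = (1×0.0510)² = 0.00260;  (-1·δm/m)² = (-1×0.0330)² = 0.00109
δa/a = √(0.00369) = 0.0607
a = 0.935 m/s^2, so δa = 0.0607 × 0.935 = 0.0568 m/s^2.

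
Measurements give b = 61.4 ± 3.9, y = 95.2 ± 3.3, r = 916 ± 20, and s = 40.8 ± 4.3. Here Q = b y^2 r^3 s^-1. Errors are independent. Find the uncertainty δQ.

Q is a product of powers, so relative uncertainties combine in quadrature:
  (1·δb/b)² = (1×0.0635)² = 0.00403;  (2·δy/y)² = (2×0.0347)² = 0.00481;  (3·δr/r)² = (3×0.0218)² = 0.00429;  (-1·δs/s)² = (-1×0.105)² = 0.0111
δQ/Q = √(0.0242) = 0.156
Q = 1.05e+13, so δQ = 0.156 × 1.05e+13 = 1.63e+12.

1.63e+12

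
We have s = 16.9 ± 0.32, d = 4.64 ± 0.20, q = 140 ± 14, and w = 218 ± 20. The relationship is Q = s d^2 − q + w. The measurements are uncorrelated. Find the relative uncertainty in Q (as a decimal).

Let p = s·d^2 = 364. δp/p = √((1·δs/s)² + (2·δd/d)²) = √(0.000359 + 0.00743) = 0.0883, so δp = 32.1.
Q = p − q + w: δQ = √(δp² + δq² + δw²) = √(1030 + 196 + 400) = 40.3
Q = 442, so δQ/Q = 40.3/442 = 0.0913.

0.0913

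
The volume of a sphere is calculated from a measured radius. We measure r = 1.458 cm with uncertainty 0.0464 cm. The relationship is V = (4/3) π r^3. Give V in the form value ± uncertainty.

12.98 ± 1.24 cm^3

V ∝ r^3, so δV/V = |3| · δr/r = 3 × 0.0318 = 0.0955.
V = 12.98 cm^3, so δV = 0.0955 × 12.98 = 1.24 cm^3.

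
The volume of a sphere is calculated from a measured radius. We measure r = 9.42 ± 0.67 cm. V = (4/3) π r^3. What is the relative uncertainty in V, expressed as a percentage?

21.3%

For a monomial V ∝ r^3, fractional errors add in quadrature:
  (3·δr/r)² = (3×0.0711)² = 0.0455
δV/V = √(0.0455) = 0.213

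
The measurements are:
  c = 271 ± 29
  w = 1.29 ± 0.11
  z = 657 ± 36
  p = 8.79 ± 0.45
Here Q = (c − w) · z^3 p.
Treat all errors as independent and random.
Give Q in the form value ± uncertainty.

Let u = c − w = 270. δu = √(δc² + δw²) = √(841 + 0.0121) = 29.0, so δu/u = 0.108.
Q is then a monomial in u, z, p:
δQ/Q = √((δu/u)² + (3·δz/z)² + (1·δp/p)²) = √(0.0116 + 0.0270 + 0.00262) = 0.203
Q = 6.72e+11, so δQ = 0.203 × 6.72e+11 = 1.36e+11.

(6.72 ± 1.36) × 10^11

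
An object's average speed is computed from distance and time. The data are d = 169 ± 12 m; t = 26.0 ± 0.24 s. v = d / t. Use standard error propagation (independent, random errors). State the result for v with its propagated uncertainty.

For a monomial v ∝ d, t^-1, fractional errors add in quadrature:
  (1·δd/d)² = (1×0.0710)² = 0.00504;  (-1·δt/t)² = (-1×0.00923)² = 8.52e-05
δv/v = √(0.00513) = 0.0716
v = 6.50 m/s, so δv = 0.0716 × 6.50 = 0.465 m/s.

6.50 ± 0.465 m/s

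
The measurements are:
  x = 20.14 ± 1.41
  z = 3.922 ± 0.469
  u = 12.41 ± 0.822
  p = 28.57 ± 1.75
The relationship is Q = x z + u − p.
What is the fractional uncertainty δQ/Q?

Let w = x·z = 78.99. δw/w = √((1·δx/x)² + (1·δz/z)²) = √(0.00490 + 0.0143) = 0.139, so δw = 10.9.
Q = w + u − p: δQ = √(δw² + δu² + δp²) = √(120 + 0.676 + 3.06) = 11.1
Q = 62.83, so δQ/Q = 11.1/62.83 = 0.177.

0.177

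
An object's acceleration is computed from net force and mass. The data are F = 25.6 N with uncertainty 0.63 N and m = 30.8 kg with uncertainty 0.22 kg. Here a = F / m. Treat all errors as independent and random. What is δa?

0.0213 m/s^2

Since a is a product/quotient, work with relative uncertainties:
  (1·δF/F)² = (1×0.0246)² = 0.000606;  (-1·δm/m)² = (-1×0.00714)² = 5.1e-05
δa/a = √(0.000657) = 0.0256
a = 0.831 m/s^2, so δa = 0.0256 × 0.831 = 0.0213 m/s^2.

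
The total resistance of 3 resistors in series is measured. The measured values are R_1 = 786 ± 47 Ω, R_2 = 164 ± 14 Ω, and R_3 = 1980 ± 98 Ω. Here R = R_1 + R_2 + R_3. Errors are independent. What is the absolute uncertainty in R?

For a sum/difference, combine absolute errors in quadrature:
  (δR_1)² = 2210;  (δR_2)² = 196;  (δR_3)² = 9600
δR = √(12000) = 110 Ω

110 Ω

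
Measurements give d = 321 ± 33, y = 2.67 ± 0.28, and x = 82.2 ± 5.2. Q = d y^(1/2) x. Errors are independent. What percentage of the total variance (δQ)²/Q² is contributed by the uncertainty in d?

(δQ/Q)² = (1·δd/d)² + (½·δy/y)² + (1·δx/x)²
  d term: (1×0.103)² = 0.0106
  y term: (0.5×0.105)² = 0.00275
  x term: (1×0.0633)² = 0.00400
Total = 0.0173. Share from d = 0.0106/0.0173 = 0.610.

61.0%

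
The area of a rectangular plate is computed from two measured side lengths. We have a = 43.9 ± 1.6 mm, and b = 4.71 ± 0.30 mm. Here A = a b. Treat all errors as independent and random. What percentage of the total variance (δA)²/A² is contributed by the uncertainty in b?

75.3%

(δA/A)² = (1·δa/a)² + (1·δb/b)²
  a term: (1×0.0364)² = 0.00133
  b term: (1×0.0637)² = 0.00406
Total = 0.00539. Share from b = 0.00406/0.00539 = 0.753.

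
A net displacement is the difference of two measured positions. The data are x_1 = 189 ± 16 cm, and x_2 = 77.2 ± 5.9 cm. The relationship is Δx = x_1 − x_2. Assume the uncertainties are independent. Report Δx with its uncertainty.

112 ± 17.1 cm

Δx is a linear combination, so absolute uncertainties add in quadrature:
  (δx_1)² = 256;  (δx_2)² = 34.8
δΔx = √(291) = 17.1 cm
Δx = 112 cm.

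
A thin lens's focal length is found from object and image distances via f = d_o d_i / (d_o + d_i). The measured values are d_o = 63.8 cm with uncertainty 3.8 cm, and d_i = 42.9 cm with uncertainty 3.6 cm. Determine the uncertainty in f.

1.43 cm

∂f/∂d_o = (d_i/(d_o+d_i))² = 0.162;  ∂f/∂d_i = (d_o/(d_o+d_i))² = 0.358
δf = √((∂f/∂d_o · δd_o)² + (∂f/∂d_i · δd_i)²) = √(0.377 + 1.66) = 1.43 cm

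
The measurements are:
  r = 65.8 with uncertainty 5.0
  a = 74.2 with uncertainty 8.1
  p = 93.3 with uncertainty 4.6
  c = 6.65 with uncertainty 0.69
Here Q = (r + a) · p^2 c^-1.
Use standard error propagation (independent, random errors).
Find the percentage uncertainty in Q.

15.8%

Let u = r + a = 140. δu = √(δr² + δa²) = √(25.0 + 65.6) = 9.52, so δu/u = 0.0680.
Q is then a monomial in u, p, c:
δQ/Q = √((δu/u)² + (2·δp/p)² + (-1·δc/c)²) = √(0.00462 + 0.00972 + 0.0108) = 0.158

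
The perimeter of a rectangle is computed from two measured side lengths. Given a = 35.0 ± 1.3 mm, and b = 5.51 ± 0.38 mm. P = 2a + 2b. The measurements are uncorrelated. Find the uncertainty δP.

Absolute uncertainties add in quadrature for a linear combination:
  (2·δa)² = 6.76;  (2·δb)² = 0.578
δP = √(7.34) = 2.71 mm

2.71 mm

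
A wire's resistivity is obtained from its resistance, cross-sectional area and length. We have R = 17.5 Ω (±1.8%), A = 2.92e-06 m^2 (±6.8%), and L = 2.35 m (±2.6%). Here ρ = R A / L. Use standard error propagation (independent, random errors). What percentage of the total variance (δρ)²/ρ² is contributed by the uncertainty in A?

82.2%

(δρ/ρ)² = (1·δR/R)² + (1·δA/A)² + (-1·δL/L)²
  R term: (1×0.0180)² = 0.000324
  A term: (1×0.0680)² = 0.00462
  L term: (-1×0.0260)² = 0.000676
Total = 0.00562. Share from A = 0.00462/0.00562 = 0.822.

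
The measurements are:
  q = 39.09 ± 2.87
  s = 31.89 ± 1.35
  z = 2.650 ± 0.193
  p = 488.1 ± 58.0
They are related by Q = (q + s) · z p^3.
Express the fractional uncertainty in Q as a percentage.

36.7%

Let u = q + s = 70.98. δu = √(δq² + δs²) = √(8.24 + 1.82) = 3.17, so δu/u = 0.0447.
Q is then a monomial in u, z, p:
δQ/Q = √((δu/u)² + (1·δz/z)² + (3·δp/p)²) = √(0.00200 + 0.00530 + 0.127) = 0.367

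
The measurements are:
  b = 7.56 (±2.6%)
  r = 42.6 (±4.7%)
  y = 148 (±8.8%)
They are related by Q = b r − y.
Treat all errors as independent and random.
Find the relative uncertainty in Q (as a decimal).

0.124

Let p = b·r = 322. δp/p = √((1·δb/b)² + (1·δr/r)²) = √(0.000676 + 0.00221) = 0.0537, so δp = 17.3.
Q = p − y: δQ = √(δp² + δy²) = √(299 + 170) = 21.7
Q = 174, so δQ/Q = 21.7/174 = 0.124.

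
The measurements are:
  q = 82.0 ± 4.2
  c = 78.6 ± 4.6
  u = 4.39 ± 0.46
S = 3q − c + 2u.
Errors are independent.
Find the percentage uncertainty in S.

Sums and differences: (δS)² = Σ (cᵢ δxᵢ)².
  (3·δq)² = 159;  (δc)² = 21.2;  (2·δu)² = 0.846
δS = √(181) = 13.4
S = 176, so δS/S = 13.4/176 = 0.0763.

7.63%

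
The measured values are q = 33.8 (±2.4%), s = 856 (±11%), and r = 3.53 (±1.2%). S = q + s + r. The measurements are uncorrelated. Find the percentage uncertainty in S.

S is a linear combination, so absolute uncertainties add in quadrature:
  (δq)² = 0.658;  (δs)² = 8870;  (δr)² = 0.00179
δS = √(8870) = 94.2
S = 893, so δS/S = 94.2/893 = 0.105.

10.5%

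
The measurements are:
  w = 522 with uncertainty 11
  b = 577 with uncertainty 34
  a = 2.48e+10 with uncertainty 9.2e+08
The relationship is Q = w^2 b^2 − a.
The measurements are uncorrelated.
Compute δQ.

Let p = w^2·b^2 = 9.07e+10. δp/p = √((2·δw/w)² + (2·δb/b)²) = √(0.00178 + 0.0139) = 0.125, so δp = 1.14e+10.
Q = p − a: δQ = √(δp² + δa²) = √(1.29e+20 + 8.46e+17) = 1.14e+10

1.14e+10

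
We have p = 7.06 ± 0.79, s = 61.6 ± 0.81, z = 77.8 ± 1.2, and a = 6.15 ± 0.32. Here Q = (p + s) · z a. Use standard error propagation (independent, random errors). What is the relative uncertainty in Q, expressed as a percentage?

5.67%

Let u = p + s = 68.7. δu = √(δp² + δs²) = √(0.624 + 0.656) = 1.13, so δu/u = 0.0165.
Q is then a monomial in u, z, a:
δQ/Q = √((δu/u)² + (1·δz/z)² + (1·δa/a)²) = √(0.000272 + 0.000238 + 0.00271) = 0.0567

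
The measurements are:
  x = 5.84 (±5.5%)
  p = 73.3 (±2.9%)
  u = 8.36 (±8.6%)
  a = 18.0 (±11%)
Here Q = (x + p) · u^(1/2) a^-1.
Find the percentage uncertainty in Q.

Let w = x + p = 79.1. δw = √(δx² + δp²) = √(0.103 + 4.52) = 2.15, so δw/w = 0.0272.
Q is then a monomial in w, u, a:
δQ/Q = √((δw/w)² + (½·δu/u)² + (-1·δa/a)²) = √(0.000738 + 0.00185 + 0.0121) = 0.121

12.1%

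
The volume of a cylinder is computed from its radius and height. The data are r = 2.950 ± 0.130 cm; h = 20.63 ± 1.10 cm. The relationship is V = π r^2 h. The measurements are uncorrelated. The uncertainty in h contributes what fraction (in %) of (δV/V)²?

26.8%

(δV/V)² = (2·δr/r)² + (1·δh/h)²
  r term: (2×0.0441)² = 0.00777
  h term: (1×0.0533)² = 0.00284
Total = 0.0106. Share from h = 0.00284/0.0106 = 0.268.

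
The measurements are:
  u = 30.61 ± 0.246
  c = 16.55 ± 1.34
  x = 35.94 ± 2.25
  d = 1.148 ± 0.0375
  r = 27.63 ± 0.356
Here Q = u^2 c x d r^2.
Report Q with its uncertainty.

(4.884 ± 0.545) × 10^8

Each factor contributes (exponent × relative error)² to (δQ/Q)²:
  (2·δu/u)² = (2×0.00804)² = 0.000258;  (1·δc/c)² = (1×0.0810)² = 0.00656;  (1·δx/x)² = (1×0.0626)² = 0.00392;  (1·δd/d)² = (1×0.0327)² = 0.00107;  (2·δr/r)² = (2×0.0129)² = 0.000664
δQ/Q = √(0.0125) = 0.112
Q = 4.884e+08, so δQ = 0.112 × 4.884e+08 = 5.45e+07.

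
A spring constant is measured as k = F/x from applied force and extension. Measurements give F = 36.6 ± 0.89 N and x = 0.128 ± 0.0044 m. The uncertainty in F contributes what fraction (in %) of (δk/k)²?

33.4%

(δk/k)² = (1·δF/F)² + (-1·δx/x)²
  F term: (1×0.0243)² = 0.000591
  x term: (-1×0.0344)² = 0.00118
Total = 0.00177. Share from F = 0.000591/0.00177 = 0.334.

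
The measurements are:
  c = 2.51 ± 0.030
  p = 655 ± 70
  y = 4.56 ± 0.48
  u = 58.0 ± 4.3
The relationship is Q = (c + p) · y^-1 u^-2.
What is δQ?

Let w = c + p = 658. δw = √(δc² + δp²) = √(0.000900 + 4900) = 70.0, so δw/w = 0.106.
Q is then a monomial in w, y, u:
δQ/Q = √((δw/w)² + (-1·δy/y)² + (-2·δu/u)²) = √(0.0113 + 0.0111 + 0.0220) = 0.211
Q = 0.0429, so δQ = 0.211 × 0.0429 = 0.00903.

0.00903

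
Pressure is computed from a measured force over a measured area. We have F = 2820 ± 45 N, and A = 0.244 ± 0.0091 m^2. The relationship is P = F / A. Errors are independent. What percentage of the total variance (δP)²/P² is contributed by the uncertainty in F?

(δP/P)² = (1·δF/F)² + (-1·δA/A)²
  F term: (1×0.0160)² = 0.000255
  A term: (-1×0.0373)² = 0.00139
Total = 0.00165. Share from F = 0.000255/0.00165 = 0.155.

15.5%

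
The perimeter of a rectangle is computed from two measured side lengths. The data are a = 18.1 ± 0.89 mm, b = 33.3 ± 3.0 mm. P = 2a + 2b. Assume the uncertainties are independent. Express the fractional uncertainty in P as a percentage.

Sums and differences: (δP)² = Σ (cᵢ δxᵢ)².
  (2·δa)² = 3.17;  (2·δb)² = 36.0
δP = √(39.2) = 6.26 mm
P = 103 mm, so δP/P = 6.26/103 = 0.0609.

6.09%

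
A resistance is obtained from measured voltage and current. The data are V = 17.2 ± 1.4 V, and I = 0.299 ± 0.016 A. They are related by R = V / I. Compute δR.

For a monomial R ∝ V, I^-1, fractional errors add in quadrature:
  (1·δV/V)² = (1×0.0814)² = 0.00663;  (-1·δI/I)² = (-1×0.0535)² = 0.00286
δR/R = √(0.00949) = 0.0974
R = 57.5 Ω, so δR = 0.0974 × 57.5 = 5.60 Ω.

5.60 Ω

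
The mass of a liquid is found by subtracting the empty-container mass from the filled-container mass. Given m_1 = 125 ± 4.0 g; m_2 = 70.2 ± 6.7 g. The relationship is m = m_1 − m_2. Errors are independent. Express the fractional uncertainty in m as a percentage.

m is a linear combination, so absolute uncertainties add in quadrature:
  (δm_1)² = 16.0;  (δm_2)² = 44.9
δm = √(60.9) = 7.80 g
m = 54.8 g, so δm/m = 7.80/54.8 = 0.142.

14.2%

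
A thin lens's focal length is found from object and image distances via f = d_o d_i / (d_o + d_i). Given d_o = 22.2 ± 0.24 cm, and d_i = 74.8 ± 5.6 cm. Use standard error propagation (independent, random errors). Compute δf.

∂f/∂d_o = (d_i/(d_o+d_i))² = 0.595;  ∂f/∂d_i = (d_o/(d_o+d_i))² = 0.0524
δf = √((∂f/∂d_o · δd_o)² + (∂f/∂d_i · δd_i)²) = √(0.0204 + 0.0860) = 0.326 cm

0.326 cm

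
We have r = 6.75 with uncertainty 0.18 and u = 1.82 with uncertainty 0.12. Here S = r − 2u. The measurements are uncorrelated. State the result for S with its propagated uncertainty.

3.11 ± 0.300

Each term contributes (cᵢ δxᵢ)² to (δS)²:
  (δr)² = 0.0324;  (2·δu)² = 0.0576
δS = √(0.0900) = 0.300
S = 3.11.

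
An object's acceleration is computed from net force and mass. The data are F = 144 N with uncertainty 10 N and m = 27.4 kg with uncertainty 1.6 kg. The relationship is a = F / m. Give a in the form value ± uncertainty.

Since a is a product/quotient, work with relative uncertainties:
  (1·δF/F)² = (1×0.0694)² = 0.00482;  (-1·δm/m)² = (-1×0.0584)² = 0.00341
δa/a = √(0.00823) = 0.0907
a = 5.26 m/s^2, so δa = 0.0907 × 5.26 = 0.477 m/s^2.

5.26 ± 0.477 m/s^2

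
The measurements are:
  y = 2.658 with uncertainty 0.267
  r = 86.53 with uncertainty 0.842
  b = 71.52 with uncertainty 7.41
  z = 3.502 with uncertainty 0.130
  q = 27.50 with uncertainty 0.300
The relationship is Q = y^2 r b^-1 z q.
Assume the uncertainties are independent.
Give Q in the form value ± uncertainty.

Relative error in a monomial: (δQ/Q)² = Σ (nᵢ · δxᵢ/xᵢ)².
  (2·δy/y)² = (2×0.100)² = 0.0404;  (1·δr/r)² = (1×0.00973)² = 9.47e-05;  (-1·δb/b)² = (-1×0.104)² = 0.0107;  (1·δz/z)² = (1×0.0371)² = 0.00138;  (1·δq/q)² = (1×0.0109)² = 0.000119
δQ/Q = √(0.0527) = 0.230
Q = 823.2, so δQ = 0.230 × 823.2 = 189.

823.2 ± 189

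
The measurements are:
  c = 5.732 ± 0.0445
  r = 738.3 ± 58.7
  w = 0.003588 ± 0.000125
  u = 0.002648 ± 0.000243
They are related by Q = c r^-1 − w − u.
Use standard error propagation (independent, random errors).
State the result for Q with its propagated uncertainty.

Let p = c·r^-1 = 0.007764. δp/p = √((1·δc/c)² + (-1·δr/r)²) = √(6.03e-05 + 0.00632) = 0.0799, so δp = 0.000620.
Q = p − w − u: δQ = √(δp² + δw² + δu²) = √(3.85e-07 + 1.56e-08 + 5.9e-08) = 0.000678
Q = 0.001528.

0.001528 ± 0.000678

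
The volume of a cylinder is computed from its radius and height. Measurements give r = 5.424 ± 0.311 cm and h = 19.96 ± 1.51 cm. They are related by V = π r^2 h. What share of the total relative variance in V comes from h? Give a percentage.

30.3%

(δV/V)² = (2·δr/r)² + (1·δh/h)²
  r term: (2×0.0573)² = 0.0132
  h term: (1×0.0757)² = 0.00572
Total = 0.0189. Share from h = 0.00572/0.0189 = 0.303.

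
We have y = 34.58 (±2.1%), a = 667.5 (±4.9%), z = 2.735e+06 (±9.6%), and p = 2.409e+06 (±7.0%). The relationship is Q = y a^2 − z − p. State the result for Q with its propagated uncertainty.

(1.026 ± 0.158) × 10^7

Let w = y·a^2 = 1.541e+07. δw/w = √((1·δy/y)² + (2·δa/a)²) = √(0.000441 + 0.00960) = 0.100, so δw = 1.54e+06.
Q = w − z − p: δQ = √(δw² + δz² + δp²) = √(2.38e+12 + 6.89e+10 + 2.84e+10) = 1.58e+06
Q = 1.026e+07.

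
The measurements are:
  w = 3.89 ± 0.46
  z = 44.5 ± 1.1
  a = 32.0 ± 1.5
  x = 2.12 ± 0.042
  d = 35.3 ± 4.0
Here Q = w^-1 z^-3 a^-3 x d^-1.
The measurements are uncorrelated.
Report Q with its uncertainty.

Since Q is a product/quotient, work with relative uncertainties:
  (-1·δw/w)² = (-1×0.118)² = 0.0140;  (-3·δz/z)² = (-3×0.0247)² = 0.00550;  (-3·δa/a)² = (-3×0.0469)² = 0.0198;  (1·δx/x)² = (1×0.0198)² = 0.000392;  (-1·δd/d)² = (-1×0.113)² = 0.0128
δQ/Q = √(0.0525) = 0.229
Q = 5.35e-12, so δQ = 0.229 × 5.35e-12 = 1.22e-12.

(5.35 ± 1.22) × 10^-12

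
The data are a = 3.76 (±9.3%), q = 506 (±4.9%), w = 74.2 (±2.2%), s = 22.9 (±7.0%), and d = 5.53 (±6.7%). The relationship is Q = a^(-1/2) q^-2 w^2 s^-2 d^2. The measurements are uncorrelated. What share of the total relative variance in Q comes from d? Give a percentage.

(δQ/Q)² = (−½·δa/a)² + (-2·δq/q)² + (2·δw/w)² + (-2·δs/s)² + (2·δd/d)²
  a term: (-0.5×0.0930)² = 0.00216
  q term: (-2×0.0490)² = 0.00960
  w term: (2×0.0220)² = 0.00194
  s term: (-2×0.0700)² = 0.0196
  d term: (2×0.0670)² = 0.0180
Total = 0.0513. Share from d = 0.0180/0.0513 = 0.350.

35.0%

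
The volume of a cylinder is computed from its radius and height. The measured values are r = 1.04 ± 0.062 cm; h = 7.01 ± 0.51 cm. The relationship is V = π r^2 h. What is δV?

3.33 cm^3

Each factor contributes (exponent × relative error)² to (δV/V)²:
  (2·δr/r)² = (2×0.0596)² = 0.0142;  (1·δh/h)² = (1×0.0728)² = 0.00529
δV/V = √(0.0195) = 0.140
V = 23.8 cm^3, so δV = 0.140 × 23.8 = 3.33 cm^3.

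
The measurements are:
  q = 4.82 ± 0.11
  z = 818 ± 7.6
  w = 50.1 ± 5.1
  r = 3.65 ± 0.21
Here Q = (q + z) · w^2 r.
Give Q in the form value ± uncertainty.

Let u = q + z = 823. δu = √(δq² + δz²) = √(0.0121 + 57.8) = 7.60, so δu/u = 0.00924.
Q is then a monomial in u, w, r:
δQ/Q = √((δu/u)² + (2·δw/w)² + (1·δr/r)²) = √(8.53e-05 + 0.0415 + 0.00331) = 0.212
Q = 7.54e+06, so δQ = 0.212 × 7.54e+06 = 1.6e+06.

(7.54 ± 1.60) × 10^6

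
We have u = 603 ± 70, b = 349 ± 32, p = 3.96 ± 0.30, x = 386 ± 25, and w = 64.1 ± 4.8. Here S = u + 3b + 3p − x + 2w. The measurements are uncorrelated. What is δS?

Each term contributes (cᵢ δxᵢ)² to (δS)²:
  (δu)² = 4900;  (3·δb)² = 9220;  (3·δp)² = 0.810;  (δx)² = 625;  (2·δw)² = 92.2
δS = √(14800) = 122

122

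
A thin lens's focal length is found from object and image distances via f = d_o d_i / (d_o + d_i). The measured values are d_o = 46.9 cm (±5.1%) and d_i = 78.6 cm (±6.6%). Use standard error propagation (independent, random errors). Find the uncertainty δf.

∂f/∂d_o = (d_i/(d_o+d_i))² = 0.392;  ∂f/∂d_i = (d_o/(d_o+d_i))² = 0.140
δf = √((∂f/∂d_o · δd_o)² + (∂f/∂d_i · δd_i)²) = √(0.880 + 0.525) = 1.19 cm

1.19 cm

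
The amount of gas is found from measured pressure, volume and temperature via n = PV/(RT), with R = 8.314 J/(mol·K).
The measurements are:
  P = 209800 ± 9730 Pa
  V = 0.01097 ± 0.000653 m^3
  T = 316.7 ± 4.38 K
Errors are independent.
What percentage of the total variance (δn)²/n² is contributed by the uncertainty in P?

36.5%

(δn/n)² = (1·δP/P)² + (1·δV/V)² + (-1·δT/T)²
  P term: (1×0.0464)² = 0.00215
  V term: (1×0.0595)² = 0.00354
  T term: (-1×0.0138)² = 0.000191
Total = 0.00589. Share from P = 0.00215/0.00589 = 0.365.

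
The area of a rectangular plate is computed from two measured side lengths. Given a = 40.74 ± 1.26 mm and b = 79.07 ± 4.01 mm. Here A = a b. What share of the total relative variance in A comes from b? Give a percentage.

72.9%

(δA/A)² = (1·δa/a)² + (1·δb/b)²
  a term: (1×0.0309)² = 0.000957
  b term: (1×0.0507)² = 0.00257
Total = 0.00353. Share from b = 0.00257/0.00353 = 0.729.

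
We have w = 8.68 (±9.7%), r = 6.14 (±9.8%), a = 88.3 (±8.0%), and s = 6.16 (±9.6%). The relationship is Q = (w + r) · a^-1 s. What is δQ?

0.148

Let u = w + r = 14.8. δu = √(δw² + δr²) = √(0.709 + 0.362) = 1.03, so δu/u = 0.0698.
Q is then a monomial in u, a, s:
δQ/Q = √((δu/u)² + (-1·δa/a)² + (1·δs/s)²) = √(0.00488 + 0.00640 + 0.00922) = 0.143
Q = 1.03, so δQ = 0.143 × 1.03 = 0.148.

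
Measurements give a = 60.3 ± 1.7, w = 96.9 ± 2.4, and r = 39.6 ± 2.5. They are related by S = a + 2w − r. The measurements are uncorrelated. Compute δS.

S is a linear combination, so absolute uncertainties add in quadrature:
  (δa)² = 2.89;  (2·δw)² = 23.0;  (δr)² = 6.25
δS = √(32.2) = 5.67

5.67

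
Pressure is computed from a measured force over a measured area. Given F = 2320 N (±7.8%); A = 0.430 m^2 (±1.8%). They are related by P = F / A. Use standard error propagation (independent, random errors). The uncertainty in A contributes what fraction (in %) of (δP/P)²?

5.06%

(δP/P)² = (1·δF/F)² + (-1·δA/A)²
  F term: (1×0.0780)² = 0.00608
  A term: (-1×0.0180)² = 0.000324
Total = 0.00641. Share from A = 0.000324/0.00641 = 0.0506.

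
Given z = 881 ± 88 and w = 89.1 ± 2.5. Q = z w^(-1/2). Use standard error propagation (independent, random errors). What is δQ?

Relative error in a monomial: (δQ/Q)² = Σ (nᵢ · δxᵢ/xᵢ)².
  (1·δz/z)² = (1×0.0999)² = 0.00998;  (−½·δw/w)² = (-0.5×0.0281)² = 0.000197
δQ/Q = √(0.0102) = 0.101
Q = 93.3, so δQ = 0.101 × 93.3 = 9.41.

9.41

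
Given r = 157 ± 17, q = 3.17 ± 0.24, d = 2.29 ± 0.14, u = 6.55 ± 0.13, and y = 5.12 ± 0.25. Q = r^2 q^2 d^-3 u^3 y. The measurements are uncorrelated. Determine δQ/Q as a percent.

Q is a product of powers, so relative uncertainties combine in quadrature:
  (2·δr/r)² = (2×0.108)² = 0.0469;  (2·δq/q)² = (2×0.0757)² = 0.0229;  (-3·δd/d)² = (-3×0.0611)² = 0.0336;  (3·δu/u)² = (3×0.0198)² = 0.00355;  (1·δy/y)² = (1×0.0488)² = 0.00238
δQ/Q = √(0.109) = 0.331

33.1%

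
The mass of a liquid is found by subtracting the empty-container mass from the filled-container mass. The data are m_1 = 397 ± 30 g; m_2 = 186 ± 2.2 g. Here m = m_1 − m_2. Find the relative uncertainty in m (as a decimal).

Sums and differences: (δm)² = Σ (cᵢ δxᵢ)².
  (δm_1)² = 900;  (δm_2)² = 4.84
δm = √(905) = 30.1 g
m = 211 g, so δm/m = 30.1/211 = 0.143.

0.143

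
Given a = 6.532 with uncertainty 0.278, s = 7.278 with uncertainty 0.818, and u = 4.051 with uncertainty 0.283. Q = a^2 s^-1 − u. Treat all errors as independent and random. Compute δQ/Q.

0.482

Let p = a^2·s^-1 = 5.862. δp/p = √((2·δa/a)² + (-1·δs/s)²) = √(0.00725 + 0.0126) = 0.141, so δp = 0.827.
Q = p − u: δQ = √(δp² + δu²) = √(0.683 + 0.0801) = 0.874
Q = 1.811, so δQ/Q = 0.874/1.811 = 0.482.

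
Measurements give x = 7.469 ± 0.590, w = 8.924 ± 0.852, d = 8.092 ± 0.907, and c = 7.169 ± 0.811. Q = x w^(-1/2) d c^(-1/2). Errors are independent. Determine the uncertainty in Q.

1.18

Q is a product of powers, so relative uncertainties combine in quadrature:
  (1·δx/x)² = (1×0.0790)² = 0.00624;  (−½·δw/w)² = (-0.5×0.0955)² = 0.00228;  (1·δd/d)² = (1×0.112)² = 0.0126;  (−½·δc/c)² = (-0.5×0.113)² = 0.00320
δQ/Q = √(0.0243) = 0.156
Q = 7.556, so δQ = 0.156 × 7.556 = 1.18.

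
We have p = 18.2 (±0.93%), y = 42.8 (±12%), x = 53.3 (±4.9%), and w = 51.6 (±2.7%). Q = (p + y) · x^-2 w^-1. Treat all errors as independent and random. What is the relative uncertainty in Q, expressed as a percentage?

13.2%

Let u = p + y = 61.0. δu = √(δp² + δy²) = √(0.0286 + 26.4) = 5.14, so δu/u = 0.0842.
Q is then a monomial in u, x, w:
δQ/Q = √((δu/u)² + (-2·δx/x)² + (-1·δw/w)²) = √(0.00710 + 0.00960 + 0.000729) = 0.132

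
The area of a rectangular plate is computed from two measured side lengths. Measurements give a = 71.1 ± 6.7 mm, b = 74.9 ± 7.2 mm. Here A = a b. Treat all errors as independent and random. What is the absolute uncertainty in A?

717 mm^2

For a monomial A ∝ a, b, fractional errors add in quadrature:
  (1·δa/a)² = (1×0.0942)² = 0.00888;  (1·δb/b)² = (1×0.0961)² = 0.00924
δA/A = √(0.0181) = 0.135
A = 5330 mm^2, so δA = 0.135 × 5330 = 717 mm^2.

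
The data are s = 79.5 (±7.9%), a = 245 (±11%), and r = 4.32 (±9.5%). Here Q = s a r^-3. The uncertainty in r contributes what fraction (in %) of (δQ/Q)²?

(δQ/Q)² = (1·δs/s)² + (1·δa/a)² + (-3·δr/r)²
  s term: (1×0.0790)² = 0.00624
  a term: (1×0.110)² = 0.0121
  r term: (-3×0.0950)² = 0.0812
Total = 0.0996. Share from r = 0.0812/0.0996 = 0.816.

81.6%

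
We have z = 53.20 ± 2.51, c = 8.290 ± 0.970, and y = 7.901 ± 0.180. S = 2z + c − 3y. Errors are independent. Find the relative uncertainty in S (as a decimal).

For a sum/difference, combine absolute errors in quadrature:
  (2·δz)² = 25.2;  (δc)² = 0.941;  (3·δy)² = 0.292
δS = √(26.4) = 5.14
S = 90.99, so δS/S = 5.14/90.99 = 0.0565.

0.0565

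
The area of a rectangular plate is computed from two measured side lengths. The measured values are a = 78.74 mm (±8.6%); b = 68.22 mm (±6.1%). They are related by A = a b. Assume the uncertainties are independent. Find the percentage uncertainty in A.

10.5%

A is a product of powers, so relative uncertainties combine in quadrature:
  (1·δa/a)² = (1×0.0860)² = 0.00740;  (1·δb/b)² = (1×0.0610)² = 0.00372
δA/A = √(0.0111) = 0.105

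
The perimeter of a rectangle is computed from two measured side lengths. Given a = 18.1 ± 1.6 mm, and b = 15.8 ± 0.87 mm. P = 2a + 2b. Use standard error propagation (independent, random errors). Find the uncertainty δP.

3.64 mm

Each term contributes (cᵢ δxᵢ)² to (δP)²:
  (2·δa)² = 10.2;  (2·δb)² = 3.03
δP = √(13.3) = 3.64 mm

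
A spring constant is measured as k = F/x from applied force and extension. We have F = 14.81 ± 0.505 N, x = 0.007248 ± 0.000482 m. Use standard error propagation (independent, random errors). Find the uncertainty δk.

153 N/m

Each factor contributes (exponent × relative error)² to (δk/k)²:
  (1·δF/F)² = (1×0.0341)² = 0.00116;  (-1·δx/x)² = (-1×0.0665)² = 0.00442
δk/k = √(0.00559) = 0.0747
k = 2043 N/m, so δk = 0.0747 × 2043 = 153 N/m.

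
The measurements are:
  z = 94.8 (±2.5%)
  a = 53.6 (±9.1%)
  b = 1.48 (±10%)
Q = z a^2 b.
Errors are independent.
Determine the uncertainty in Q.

84300

Since Q is a product/quotient, work with relative uncertainties:
  (1·δz/z)² = (1×0.0250)² = 0.000625;  (2·δa/a)² = (2×0.0910)² = 0.0331;  (1·δb/b)² = (1×0.100)² = 0.0100
δQ/Q = √(0.0437) = 0.209
Q = 4.03e+05, so δQ = 0.209 × 4.03e+05 = 84300.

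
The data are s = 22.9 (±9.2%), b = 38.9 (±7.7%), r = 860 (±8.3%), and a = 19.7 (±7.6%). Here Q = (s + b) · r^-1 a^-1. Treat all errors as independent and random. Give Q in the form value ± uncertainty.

Let u = s + b = 61.8. δu = √(δs² + δb²) = √(4.44 + 8.97) = 3.66, so δu/u = 0.0593.
Q is then a monomial in u, r, a:
δQ/Q = √((δu/u)² + (-1·δr/r)² + (-1·δa/a)²) = √(0.00351 + 0.00689 + 0.00578) = 0.127
Q = 0.00365, so δQ = 0.127 × 0.00365 = 0.000464.

0.00365 ± 0.000464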